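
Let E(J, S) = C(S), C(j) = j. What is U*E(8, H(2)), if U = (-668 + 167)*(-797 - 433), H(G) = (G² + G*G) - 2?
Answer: 3697380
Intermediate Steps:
H(G) = -2 + 2*G² (H(G) = (G² + G²) - 2 = 2*G² - 2 = -2 + 2*G²)
E(J, S) = S
U = 616230 (U = -501*(-1230) = 616230)
U*E(8, H(2)) = 616230*(-2 + 2*2²) = 616230*(-2 + 2*4) = 616230*(-2 + 8) = 616230*6 = 3697380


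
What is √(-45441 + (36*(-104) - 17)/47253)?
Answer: 7*I*√2070672106398/47253 ≈ 213.17*I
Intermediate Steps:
√(-45441 + (36*(-104) - 17)/47253) = √(-45441 + (-3744 - 17)*(1/47253)) = √(-45441 - 3761*1/47253) = √(-45441 - 3761/47253) = √(-2147227334/47253) = 7*I*√2070672106398/47253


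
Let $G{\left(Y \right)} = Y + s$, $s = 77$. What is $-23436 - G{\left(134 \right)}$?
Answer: $-23647$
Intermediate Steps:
$G{\left(Y \right)} = 77 + Y$ ($G{\left(Y \right)} = Y + 77 = 77 + Y$)
$-23436 - G{\left(134 \right)} = -23436 - \left(77 + 134\right) = -23436 - 211 = -23647$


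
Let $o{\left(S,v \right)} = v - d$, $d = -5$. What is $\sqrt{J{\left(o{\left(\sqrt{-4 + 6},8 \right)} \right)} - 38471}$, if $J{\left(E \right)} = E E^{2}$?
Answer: $i \sqrt{36274} \approx 190.46 i$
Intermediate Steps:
$o{\left(S,v \right)} = 5 + v$ ($o{\left(S,v \right)} = v - -5 = v + 5 = 5 + v$)
$J{\left(E \right)} = E^{3}$
$\sqrt{J{\left(o{\left(\sqrt{-4 + 6},8 \right)} \right)} - 38471} = \sqrt{\left(5 + 8\right)^{3} - 38471} = \sqrt{13^{3} - 38471} = \sqrt{2197 - 38471} = \sqrt{-36274} = i \sqrt{36274}$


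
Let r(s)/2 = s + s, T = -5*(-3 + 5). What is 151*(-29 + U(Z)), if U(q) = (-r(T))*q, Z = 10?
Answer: 56021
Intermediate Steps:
T = -10 (T = -5*2 = -10)
r(s) = 4*s (r(s) = 2*(s + s) = 2*(2*s) = 4*s)
U(q) = 40*q (U(q) = (-4*(-10))*q = (-1*(-40))*q = 40*q)
151*(-29 + U(Z)) = 151*(-29 + 40*10) = 151*(-29 + 400) = 151*371 = 56021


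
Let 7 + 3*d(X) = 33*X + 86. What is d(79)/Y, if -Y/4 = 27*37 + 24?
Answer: -1343/6138 ≈ -0.21880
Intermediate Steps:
Y = -4092 (Y = -4*(27*37 + 24) = -4*(999 + 24) = -4*1023 = -4092)
d(X) = 79/3 + 11*X (d(X) = -7/3 + (33*X + 86)/3 = -7/3 + (86 + 33*X)/3 = -7/3 + (86/3 + 11*X) = 79/3 + 11*X)
d(79)/Y = (79/3 + 11*79)/(-4092) = (79/3 + 869)*(-1/4092) = (2686/3)*(-1/4092) = -1343/6138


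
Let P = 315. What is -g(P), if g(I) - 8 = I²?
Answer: -99233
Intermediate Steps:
g(I) = 8 + I²
-g(P) = -(8 + 315²) = -(8 + 99225) = -1*99233 = -99233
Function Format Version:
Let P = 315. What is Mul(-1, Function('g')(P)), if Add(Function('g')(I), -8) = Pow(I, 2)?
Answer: -99233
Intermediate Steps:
Function('g')(I) = Add(8, Pow(I, 2))
Mul(-1, Function('g')(P)) = Mul(-1, Add(8, Pow(315, 2))) = Mul(-1, Add(8, 99225)) = Mul(-1, 99233) = -99233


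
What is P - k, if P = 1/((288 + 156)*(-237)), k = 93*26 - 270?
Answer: -226029745/105228 ≈ -2148.0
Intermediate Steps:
k = 2148 (k = 2418 - 270 = 2148)
P = -1/105228 (P = 1/(444*(-237)) = 1/(-105228) = -1/105228 ≈ -9.5032e-6)
P - k = -1/105228 - 1*2148 = -1/105228 - 2148 = -226029745/105228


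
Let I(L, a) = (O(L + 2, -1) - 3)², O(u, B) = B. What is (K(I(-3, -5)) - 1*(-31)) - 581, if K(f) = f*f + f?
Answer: -278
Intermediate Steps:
I(L, a) = 16 (I(L, a) = (-1 - 3)² = (-4)² = 16)
K(f) = f + f² (K(f) = f² + f = f + f²)
(K(I(-3, -5)) - 1*(-31)) - 581 = (16*(1 + 16) - 1*(-31)) - 581 = (16*17 + 31) - 581 = (272 + 31) - 581 = 303 - 581 = -278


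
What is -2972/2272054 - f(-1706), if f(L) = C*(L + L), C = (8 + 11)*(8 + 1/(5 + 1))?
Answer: 1804335775264/3408081 ≈ 5.2943e+5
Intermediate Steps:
C = 931/6 (C = 19*(8 + 1/6) = 19*(49/6) = 931/6 ≈ 155.17)
f(L) = 931*L/3 (f(L) = 931*(L + L)/6 = 931*(2*L)/6 = 931*L/3)
-2972/2272054 - f(-1706) = -2972/2272054 - 931*(-1706)/3 = -2972*1/2272054 - 1*(-1588286/3) = -1486/1136027 + 1588286/3 = 1804335775264/3408081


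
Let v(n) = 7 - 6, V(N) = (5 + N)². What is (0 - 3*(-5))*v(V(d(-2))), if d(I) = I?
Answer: 15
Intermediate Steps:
v(n) = 1
(0 - 3*(-5))*v(V(d(-2))) = (0 - 3*(-5))*1 = (0 + 15)*1 = 15*1 = 15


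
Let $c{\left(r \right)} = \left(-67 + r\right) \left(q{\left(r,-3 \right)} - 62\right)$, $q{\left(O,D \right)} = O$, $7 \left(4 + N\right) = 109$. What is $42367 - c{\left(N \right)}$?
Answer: $\frac{1939019}{49} \approx 39572.0$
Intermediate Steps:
$N = \frac{81}{7}$ ($N = -4 + \frac{1}{7} \cdot 109 = -4 + \frac{109}{7} = \frac{81}{7} \approx 11.571$)
$c{\left(r \right)} = \left(-67 + r\right) \left(-62 + r\right)$ ($c{\left(r \right)} = \left(-67 + r\right) \left(r - 62\right) = \left(-67 + r\right) \left(-62 + r\right)$)
$42367 - c{\left(N \right)} = 42367 - \left(4154 + \left(\frac{81}{7}\right)^{2} - \frac{10449}{7}\right) = 42367 - \left(4154 + \frac{6561}{49} - \frac{10449}{7}\right) = 42367 - \frac{136964}{49} = \frac{1939019}{49}$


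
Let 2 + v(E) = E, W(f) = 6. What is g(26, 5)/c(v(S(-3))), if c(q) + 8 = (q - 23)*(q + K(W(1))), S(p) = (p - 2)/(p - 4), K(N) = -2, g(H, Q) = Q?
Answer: 245/3518 ≈ 0.069642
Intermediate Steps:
S(p) = (-2 + p)/(-4 + p)
v(E) = -2 + E
c(q) = -8 + (-23 + q)*(-2 + q) (c(q) = -8 + (q - 23)*(q - 2) = -8 + (-23 + q)*(-2 + q))
g(26, 5)/c(v(S(-3))) = 5/(38 + (-2 + (-2 - 3)/(-4 - 3))² - 25*(-2 + (-2 - 3)/(-4 - 3))) = 5/(38 + (-2 - 5/(-7))² - 25*(-2 - 5/(-7))) = 5/(38 + (-2 - ⅐*(-5))² - 25*(-2 - ⅐*(-5))) = 5/(38 + (-2 + 5/7)² - 25*(-2 + 5/7)) = 5/(38 + (-9/7)² - 25*(-9/7)) = 5/(38 + 81/49 + 225/7) = 5/(3518/49) = 5*(49/3518) = 245/3518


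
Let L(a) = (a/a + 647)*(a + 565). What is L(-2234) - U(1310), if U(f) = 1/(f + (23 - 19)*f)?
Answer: -7083903601/6550 ≈ -1.0815e+6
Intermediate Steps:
L(a) = 366120 + 648*a (L(a) = (1 + 647)*(565 + a) = 648*(565 + a) = 366120 + 648*a)
U(f) = 1/(5*f) (U(f) = 1/(f + 4*f) = 1/(5*f))
L(-2234) - U(1310) = (366120 + 648*(-2234)) - 1/(5*1310) = (366120 - 1447632) - 1/(5*1310) = -1081512 - 1*1/6550 = -1081512 - 1/6550 = -7083903601/6550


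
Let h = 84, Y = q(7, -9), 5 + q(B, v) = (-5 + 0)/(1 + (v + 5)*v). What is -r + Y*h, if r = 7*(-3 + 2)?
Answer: -15701/37 ≈ -424.35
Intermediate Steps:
q(B, v) = -5 - 5/(1 + v*(5 + v)) (q(B, v) = -5 + (-5 + 0)/(1 + (v + 5)*v) = -5 - 5/(1 + (5 + v)*v) = -5 - 5/(1 + v*(5 + v)))
r = -7 (r = 7*(-1) = -7)
Y = -190/37 (Y = 5*(-2 - 1*(-9)² - 5*(-9))/(1 + (-9)² + 5*(-9)) = 5*(-2 - 1*81 + 45)/(1 + 81 - 45) = 5*(-2 - 81 + 45)/37 = 5*(1/37)*(-38) = -190/37 ≈ -5.1351)
-r + Y*h = -1*(-7) - 190/37*84 = 7 - 15960/37 = -15701/37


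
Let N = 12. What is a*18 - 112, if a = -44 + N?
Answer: -688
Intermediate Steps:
a = -32 (a = -44 + 12 = -32)
a*18 - 112 = -32*18 - 112 = -576 - 112 = -688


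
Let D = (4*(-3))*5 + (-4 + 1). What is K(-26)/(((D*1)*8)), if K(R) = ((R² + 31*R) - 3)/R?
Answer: -19/1872 ≈ -0.010150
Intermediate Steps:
D = -63 (D = -12*5 - 3 = -60 - 3 = -63)
K(R) = (-3 + R² + 31*R)/R
K(-26)/(((D*1)*8)) = (31 - 26 - 3/(-26))/((-63*1*8)) = (31 - 26 - 3*(-1/26))/((-63*8)) = (31 - 26 + 3/26)/(-504) = (133/26)*(-1/504) = -19/1872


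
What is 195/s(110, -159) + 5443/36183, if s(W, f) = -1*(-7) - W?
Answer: -6495056/3726849 ≈ -1.7428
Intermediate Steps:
s(W, f) = 7 - W
195/s(110, -159) + 5443/36183 = 195/(7 - 1*110) + 5443/36183 = 195/(7 - 110) + 5443*(1/36183) = 195/(-103) + 5443/36183 = 195*(-1/103) + 5443/36183 = -195/103 + 5443/36183 = -6495056/3726849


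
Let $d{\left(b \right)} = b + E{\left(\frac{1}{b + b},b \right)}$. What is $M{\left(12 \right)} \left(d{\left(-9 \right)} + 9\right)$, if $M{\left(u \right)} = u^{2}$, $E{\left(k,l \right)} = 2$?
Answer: $288$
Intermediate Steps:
$d{\left(b \right)} = 2 + b$ ($d{\left(b \right)} = b + 2 = 2 + b$)
$M{\left(12 \right)} \left(d{\left(-9 \right)} + 9\right) = 12^{2} \left(\left(2 - 9\right) + 9\right) = 144 \left(-7 + 9\right) = 144 \cdot 2 = 288$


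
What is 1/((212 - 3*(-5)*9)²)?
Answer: 1/120409 ≈ 8.3050e-6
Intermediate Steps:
1/((212 - 3*(-5)*9)²) = 1/((212 + 15*9)²) = 1/((212 + 135)²) = 1/(347²) = 1/120409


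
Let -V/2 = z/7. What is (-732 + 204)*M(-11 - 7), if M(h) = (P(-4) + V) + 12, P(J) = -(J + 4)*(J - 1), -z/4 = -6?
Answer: -19008/7 ≈ -2715.4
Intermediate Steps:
z = 24 (z = -4*(-6) = 24)
P(J) = -(-1 + J)*(4 + J) (P(J) = -(4 + J)*(-1 + J) = -(-1 + J)*(4 + J))
V = -48/7 ≈ -6.8571
M(h) = 36/7 (M(h) = ((4 - 1*(-4)**2 - 3*(-4)) - 48/7) + 12 = ((4 - 1*16 + 12) - 48/7) + 12 = ((4 - 16 + 12) - 48/7) + 12 = (0 - 48/7) + 12 = -48/7 + 12 = 36/7)
(-732 + 204)*M(-11 - 7) = (-732 + 204)*(36/7) = -528*36/7 = -19008/7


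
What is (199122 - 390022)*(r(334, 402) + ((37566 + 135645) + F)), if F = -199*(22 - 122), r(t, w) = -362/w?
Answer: -7409808317000/201 ≈ -3.6865e+10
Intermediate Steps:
F = 19900 (F = -199*(-100) = 19900)
(199122 - 390022)*(r(334, 402) + ((37566 + 135645) + F)) = (199122 - 390022)*(-362/402 + ((37566 + 135645) + 19900)) = -190900*(-362*1/402 + (173211 + 19900)) = -190900*(-181/201 + 193111) = -190900*38815130/201 = -7409808317000/201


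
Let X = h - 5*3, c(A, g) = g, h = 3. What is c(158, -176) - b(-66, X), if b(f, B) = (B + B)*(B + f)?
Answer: -2048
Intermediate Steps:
X = -12 (X = 3 - 5*3 = 3 - 15 = -12)
b(f, B) = 2*B*(B + f) (b(f, B) = (2*B)*(B + f) = 2*B*(B + f))
c(158, -176) - b(-66, X) = -176 - 2*(-12)*(-12 - 66) = -176 - 2*(-12)*(-78) = -176 - 1*1872 = -176 - 1872 = -2048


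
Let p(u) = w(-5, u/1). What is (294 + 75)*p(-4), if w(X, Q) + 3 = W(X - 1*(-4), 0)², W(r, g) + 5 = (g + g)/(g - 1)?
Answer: 8118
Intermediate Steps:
W(r, g) = -5 + 2*g/(-1 + g) (W(r, g) = -5 + (g + g)/(g - 1) = -5 + (2*g)/(-1 + g) = -5 + 2*g/(-1 + g))
w(X, Q) = 22 (w(X, Q) = -3 + ((5 - 3*0)/(-1 + 0))² = -3 + ((5 + 0)/(-1))² = -3 + (-1*5)² = -3 + (-5)² = -3 + 25 = 22)
p(u) = 22
(294 + 75)*p(-4) = (294 + 75)*22 = 369*22 = 8118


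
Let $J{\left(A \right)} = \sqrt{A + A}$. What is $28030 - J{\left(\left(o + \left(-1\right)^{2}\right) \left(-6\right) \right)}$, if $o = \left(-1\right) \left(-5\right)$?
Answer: $28030 - 6 i \sqrt{2} \approx 28030.0 - 8.4853 i$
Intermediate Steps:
$o = 5$
$J{\left(A \right)} = \sqrt{2} \sqrt{A}$ ($J{\left(A \right)} = \sqrt{2 A} = \sqrt{2} \sqrt{A}$)
$28030 - J{\left(\left(o + \left(-1\right)^{2}\right) \left(-6\right) \right)} = 28030 - \sqrt{2} \sqrt{\left(5 + \left(-1\right)^{2}\right) \left(-6\right)} = 28030 - \sqrt{2} \sqrt{\left(5 + 1\right) \left(-6\right)} = 28030 - \sqrt{2} \sqrt{6 \left(-6\right)} = 28030 - \sqrt{2} \sqrt{-36} = 28030 - \sqrt{2} \cdot 6 i = 28030 - 6 i \sqrt{2}$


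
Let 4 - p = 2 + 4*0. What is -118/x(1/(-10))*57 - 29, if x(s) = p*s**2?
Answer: -336329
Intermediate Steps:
p = 2 (p = 4 - (2 + 4*0) = 4 - (2 + 0) = 4 - 1*2 = 4 - 2 = 2)
x(s) = 2*s**2
-118/x(1/(-10))*57 - 29 = -118/(2*(1/(-10))**2)*57 - 29 = -118/(2*(-1/10)**2)*57 - 29 = -118/(2*(1/100))*57 - 29 = -118/1/50*57 - 29 = -118*50*57 - 29 = -5900*57 - 29 = -336300 - 29 = -336329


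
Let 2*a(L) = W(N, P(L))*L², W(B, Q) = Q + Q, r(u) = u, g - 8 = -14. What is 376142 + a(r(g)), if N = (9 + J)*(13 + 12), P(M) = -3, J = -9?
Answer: 376034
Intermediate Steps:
g = -6 (g = 8 - 14 = -6)
N = 0 (N = (9 - 9)*(13 + 12) = 0*25 = 0)
W(B, Q) = 2*Q
a(L) = -3*L² (a(L) = ((2*(-3))*L²)/2 = (-6*L²)/2 = -3*L²)
376142 + a(r(g)) = 376142 - 3*(-6)² = 376142 - 3*36 = 376142 - 108 = 376034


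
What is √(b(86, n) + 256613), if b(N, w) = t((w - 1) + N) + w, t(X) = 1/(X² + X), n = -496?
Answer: √7272601033320210/168510 ≈ 506.08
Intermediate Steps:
t(X) = 1/(X + X²)
b(N, w) = w + 1/((N + w)*(-1 + N + w)) (b(N, w) = 1/(((w - 1) + N)*(1 + ((w - 1) + N))) + w = 1/(((-1 + w) + N)*(1 + ((-1 + w) + N))) + w = 1/((-1 + N + w)*(1 + (-1 + N + w))) + w = 1/((-1 + N + w)*(N + w)) + w = 1/((N + w)*(-1 + N + w)) + w = w + 1/((N + w)*(-1 + N + w)))
√(b(86, n) + 256613) = √((1 - 496*(86 - 496)*(-1 + 86 - 496))/((86 - 496)*(-1 + 86 - 496)) + 256613) = √((1 - 496*(-410)*(-411))/(-410*(-411)) + 256613) = √(-1/410*(-1/411)*(1 - 83580960) + 256613) = √(-1/410*(-1/411)*(-83580959) + 256613) = √(-83580959/168510 + 256613) = √(43158275671/168510) = √7272601033320210/168510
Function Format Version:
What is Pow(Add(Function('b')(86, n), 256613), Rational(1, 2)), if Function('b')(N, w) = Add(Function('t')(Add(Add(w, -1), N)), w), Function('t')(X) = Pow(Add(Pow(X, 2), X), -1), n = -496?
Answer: Mul(Rational(1, 168510), Pow(7272601033320210, Rational(1, 2))) ≈ 506.08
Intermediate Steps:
Function('t')(X) = Pow(Add(X, Pow(X, 2)), -1)
Function('b')(N, w) = Add(w, Mul(Pow(Add(N, w), -1), Pow(Add(-1, N, w), -1))) (Function('b')(N, w) = Add(Mul(Pow(Add(Add(w, -1), N), -1), Pow(Add(1, Add(Add(w, -1), N)), -1)), w) = Add(Mul(Pow(Add(Add(-1, w), N), -1), Pow(Add(1, Add(Add(-1, w), N)), -1)), w) = Add(Mul(Pow(Add(-1, N, w), -1), Pow(Add(1, Add(-1, N, w)), -1)), w) = Add(Mul(Pow(Add(-1, N, w), -1), Pow(Add(N, w), -1)), w) = Add(Mul(Pow(Add(N, w), -1), Pow(Add(-1, N, w), -1)), w) = Add(w, Mul(Pow(Add(N, w), -1), Pow(Add(-1, N, w), -1))))
Pow(Add(Function('b')(86, n), 256613), Rational(1, 2)) = Pow(Add(Mul(Pow(Add(86, -496), -1), Pow(Add(-1, 86, -496), -1), Add(1, Mul(-496, Add(86, -496), Add(-1, 86, -496)))), 256613), Rational(1, 2)) = Pow(Add(Mul(Pow(-410, -1), Pow(-411, -1), Add(1, Mul(-496, -410, -411))), 256613), Rational(1, 2)) = Pow(Add(Mul(Rational(-1, 410), Rational(-1, 411), Add(1, -83580960)), 256613), Rational(1, 2)) = Pow(Add(Mul(Rational(-1, 410), Rational(-1, 411), -83580959), 256613), Rational(1, 2)) = Pow(Add(Rational(-83580959, 168510), 256613), Rational(1, 2)) = Pow(Rational(43158275671, 168510), Rational(1, 2)) = Mul(Rational(1, 168510), Pow(7272601033320210, Rational(1, 2)))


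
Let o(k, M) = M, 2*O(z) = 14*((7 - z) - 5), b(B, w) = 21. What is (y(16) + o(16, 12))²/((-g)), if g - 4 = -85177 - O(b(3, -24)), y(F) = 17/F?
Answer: 43681/21770240 ≈ 0.0020065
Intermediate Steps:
O(z) = 14 - 7*z (O(z) = (14*((7 - z) - 5))/2 = (14*(2 - z))/2 = (28 - 14*z)/2 = 14 - 7*z)
g = -85040 (g = 4 + (-85177 - (14 - 7*21)) = 4 + (-85177 - (14 - 147)) = 4 + (-85177 - 1*(-133)) = 4 + (-85177 + 133) = 4 - 85044 = -85040)
(y(16) + o(16, 12))²/((-g)) = (17/16 + 12)²/((-1*(-85040))) = (17*(1/16) + 12)²/85040 = (17/16 + 12)²*(1/85040) = (209/16)²*(1/85040) = (43681/256)*(1/85040) = 43681/21770240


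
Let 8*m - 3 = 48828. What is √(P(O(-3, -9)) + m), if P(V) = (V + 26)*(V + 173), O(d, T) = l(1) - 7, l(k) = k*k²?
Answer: √151102/4 ≈ 97.180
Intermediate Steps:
l(k) = k³
m = 48831/8 (m = 3/8 + (⅛)*48828 = 3/8 + 12207/2 = 48831/8 ≈ 6103.9)
O(d, T) = -6 (O(d, T) = 1³ - 7 = 1 - 7 = -6)
P(V) = (26 + V)*(173 + V)
√(P(O(-3, -9)) + m) = √((4498 + (-6)² + 199*(-6)) + 48831/8) = √((4498 + 36 - 1194) + 48831/8) = √(3340 + 48831/8) = √(75551/8) = √151102/4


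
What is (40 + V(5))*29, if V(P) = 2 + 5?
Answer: 1363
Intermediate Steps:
V(P) = 7
(40 + V(5))*29 = (40 + 7)*29 = 47*29 = 1363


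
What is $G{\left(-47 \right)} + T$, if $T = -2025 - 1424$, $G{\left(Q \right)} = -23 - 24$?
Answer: $-3496$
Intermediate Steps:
$G{\left(Q \right)} = -47$
$T = -3449$
$G{\left(-47 \right)} + T = -47 - 3449 = -3496$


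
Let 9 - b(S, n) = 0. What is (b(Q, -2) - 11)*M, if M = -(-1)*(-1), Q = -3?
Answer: 2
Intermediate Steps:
b(S, n) = 9 (b(S, n) = 9 - 1*0 = 9 + 0 = 9)
M = -1 (M = -1*1 = -1)
(b(Q, -2) - 11)*M = (9 - 11)*(-1) = -2*(-1) = 2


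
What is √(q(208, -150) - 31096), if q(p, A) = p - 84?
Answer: 2*I*√7743 ≈ 175.99*I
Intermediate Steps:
q(p, A) = -84 + p
√(q(208, -150) - 31096) = √((-84 + 208) - 31096) = √(124 - 31096) = √(-30972) = 2*I*√7743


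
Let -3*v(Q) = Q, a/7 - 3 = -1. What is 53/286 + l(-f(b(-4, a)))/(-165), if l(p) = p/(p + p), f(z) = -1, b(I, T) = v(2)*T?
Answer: 391/2145 ≈ 0.18228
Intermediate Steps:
a = 14 (a = 21 + 7*(-1) = 21 - 7 = 14)
v(Q) = -Q/3
b(I, T) = -2*T/3 (b(I, T) = (-⅓*2)*T = -2*T/3)
l(p) = ½ (l(p) = p/((2*p)) = p*(1/(2*p)) = ½)
53/286 + l(-f(b(-4, a)))/(-165) = 53/286 + (½)/(-165) = 53*(1/286) + (½)*(-1/165) = 53/286 - 1/330 = 391/2145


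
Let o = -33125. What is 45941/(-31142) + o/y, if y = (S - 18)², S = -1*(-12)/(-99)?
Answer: -24778650959/242097908 ≈ -102.35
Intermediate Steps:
S = -4/33 (S = 12*(-1/99) = -4/33 ≈ -0.12121)
y = 357604/1089 (y = (-4/33 - 18)² = (-598/33)² = 357604/1089 ≈ 328.38)
45941/(-31142) + o/y = 45941/(-31142) - 33125/357604/1089 = 45941*(-1/31142) - 33125*1089/357604 = -45941/31142 - 36073125/357604 = -24778650959/242097908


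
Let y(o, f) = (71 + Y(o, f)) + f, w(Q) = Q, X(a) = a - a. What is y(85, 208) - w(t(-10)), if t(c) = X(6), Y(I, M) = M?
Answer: 487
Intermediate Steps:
X(a) = 0
t(c) = 0
y(o, f) = 71 + 2*f (y(o, f) = (71 + f) + f = 71 + 2*f)
y(85, 208) - w(t(-10)) = (71 + 2*208) - 1*0 = (71 + 416) + 0 = 487 + 0 = 487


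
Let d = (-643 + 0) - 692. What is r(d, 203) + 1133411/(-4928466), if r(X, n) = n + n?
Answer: 1999823785/4928466 ≈ 405.77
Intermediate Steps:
d = -1335 (d = -643 - 692 = -1335)
r(X, n) = 2*n
r(d, 203) + 1133411/(-4928466) = 2*203 + 1133411/(-4928466) = 406 + 1133411*(-1/4928466) = 406 - 1133411/4928466 = 1999823785/4928466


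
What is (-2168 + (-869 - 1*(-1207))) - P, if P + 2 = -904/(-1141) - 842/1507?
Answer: -3143623842/1719487 ≈ -1828.2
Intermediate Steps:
P = -3037368/1719487 (P = -2 + (-904/(-1141) - 842/1507) = -2 + (-904*(-1/1141) - 842*1/1507) = -2 + (904/1141 - 842/1507) = -2 + 401606/1719487 = -3037368/1719487 ≈ -1.7664)
(-2168 + (-869 - 1*(-1207))) - P = (-2168 + (-869 - 1*(-1207))) - 1*(-3037368/1719487) = (-2168 + (-869 + 1207)) + 3037368/1719487 = (-2168 + 338) + 3037368/1719487 = -1830 + 3037368/1719487 = -3143623842/1719487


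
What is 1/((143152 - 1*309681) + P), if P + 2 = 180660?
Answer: 1/14129 ≈ 7.0776e-5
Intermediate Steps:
P = 180658 (P = -2 + 180660 = 180658)
1/((143152 - 1*309681) + P) = 1/((143152 - 1*309681) + 180658) = 1/((143152 - 309681) + 180658) = 1/(-166529 + 180658) = 1/14129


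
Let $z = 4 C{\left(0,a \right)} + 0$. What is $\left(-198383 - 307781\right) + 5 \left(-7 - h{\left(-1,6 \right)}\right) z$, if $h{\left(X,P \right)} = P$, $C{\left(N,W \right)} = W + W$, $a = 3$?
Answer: $-507724$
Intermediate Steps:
$C{\left(N,W \right)} = 2 W$
$z = 24$ ($z = 4 \cdot 2 \cdot 3 + 0 = 4 \cdot 6 + 0 = 24 + 0 = 24$)
$\left(-198383 - 307781\right) + 5 \left(-7 - h{\left(-1,6 \right)}\right) z = \left(-198383 - 307781\right) + 5 \left(-7 - 6\right) 24 = -506164 + 5 \left(-7 - 6\right) 24 = -506164 + 5 \left(-13\right) 24 = -506164 - 1560 = -507724$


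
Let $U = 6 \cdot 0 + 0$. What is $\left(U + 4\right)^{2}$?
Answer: $16$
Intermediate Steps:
$U = 0$ ($U = 0 + 0 = 0$)
$\left(U + 4\right)^{2} = \left(0 + 4\right)^{2} = 4^{2} = 16$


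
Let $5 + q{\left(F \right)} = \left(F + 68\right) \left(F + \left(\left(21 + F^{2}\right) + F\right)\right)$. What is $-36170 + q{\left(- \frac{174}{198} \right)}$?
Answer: $- \frac{1251742835}{35937} \approx -34832.0$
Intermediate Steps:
$q{\left(F \right)} = -5 + \left(68 + F\right) \left(21 + F^{2} + 2 F\right)$ ($q{\left(F \right)} = -5 + \left(F + 68\right) \left(F + \left(\left(21 + F^{2}\right) + F\right)\right) = -5 + \left(68 + F\right) \left(F + \left(21 + F + F^{2}\right)\right) = -5 + \left(68 + F\right) \left(21 + F^{2} + 2 F\right)$)
$-36170 + q{\left(- \frac{174}{198} \right)} = -36170 + \left(1423 + \left(- \frac{174}{198}\right)^{3} + 70 \left(- \frac{174}{198}\right)^{2} + 157 \left(- \frac{174}{198}\right)\right) = -36170 + \left(1423 + \left(\left(-174\right) \frac{1}{198}\right)^{3} + 70 \left(\left(-174\right) \frac{1}{198}\right)^{2} + 157 \left(\left(-174\right) \frac{1}{198}\right)\right) = -36170 + \left(1423 + \left(- \frac{29}{33}\right)^{3} + 70 \left(- \frac{29}{33}\right)^{2} + 157 \left(- \frac{29}{33}\right)\right) = -36170 + \left(1423 - \frac{24389}{35937} + 70 \cdot \frac{841}{1089} - \frac{4553}{33}\right) = -36170 + \left(1423 - \frac{24389}{35937} + \frac{58870}{1089} - \frac{4553}{33}\right) = -36170 + \frac{48098455}{35937} = - \frac{1251742835}{35937}$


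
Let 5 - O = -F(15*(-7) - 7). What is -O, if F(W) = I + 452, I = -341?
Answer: -116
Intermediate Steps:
F(W) = 111 (F(W) = -341 + 452 = 111)
O = 116 (O = 5 - (-1)*111 = 5 - 1*(-111) = 5 + 111 = 116)
-O = -1*116 = -116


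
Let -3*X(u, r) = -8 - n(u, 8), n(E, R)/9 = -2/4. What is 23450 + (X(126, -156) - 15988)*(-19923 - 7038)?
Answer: 862088927/2 ≈ 4.3104e+8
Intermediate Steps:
n(E, R) = -9/2 (n(E, R) = 9*(-2/4) = 9*(-2*¼) = 9*(-½) = -9/2)
X(u, r) = 7/6 (X(u, r) = -(-8 - 1*(-9/2))/3 = -(-8 + 9/2)/3 = -⅓*(-7/2) = 7/6)
23450 + (X(126, -156) - 15988)*(-19923 - 7038) = 23450 + (7/6 - 15988)*(-19923 - 7038) = 23450 - 95921/6*(-26961) = 23450 + 862042027/2 = 862088927/2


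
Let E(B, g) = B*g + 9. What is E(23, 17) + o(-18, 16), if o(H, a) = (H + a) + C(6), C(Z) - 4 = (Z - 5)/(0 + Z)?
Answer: 2413/6 ≈ 402.17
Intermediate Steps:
E(B, g) = 9 + B*g
C(Z) = 4 + (-5 + Z)/Z (C(Z) = 4 + (Z - 5)/(0 + Z) = 4 + (-5 + Z)/Z)
o(H, a) = 25/6 + H + a (o(H, a) = (H + a) + (5 - 5/6) = (H + a) + (5 - 5*⅙) = (H + a) + (5 - ⅚) = (H + a) + 25/6 = 25/6 + H + a)
E(23, 17) + o(-18, 16) = (9 + 23*17) + (25/6 - 18 + 16) = (9 + 391) + 13/6 = 400 + 13/6 = 2413/6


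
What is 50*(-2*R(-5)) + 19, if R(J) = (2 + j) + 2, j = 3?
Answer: -681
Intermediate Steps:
R(J) = 7 (R(J) = (2 + 3) + 2 = 5 + 2 = 7)
50*(-2*R(-5)) + 19 = 50*(-2*7) + 19 = 50*(-14) + 19 = -700 + 19 = -681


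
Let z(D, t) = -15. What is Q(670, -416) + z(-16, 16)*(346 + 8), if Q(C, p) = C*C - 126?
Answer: 443464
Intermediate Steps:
Q(C, p) = -126 + C² (Q(C, p) = C² - 126 = -126 + C²)
Q(670, -416) + z(-16, 16)*(346 + 8) = (-126 + 670²) - 15*(346 + 8) = (-126 + 448900) - 15*354 = 448774 - 5310 = 443464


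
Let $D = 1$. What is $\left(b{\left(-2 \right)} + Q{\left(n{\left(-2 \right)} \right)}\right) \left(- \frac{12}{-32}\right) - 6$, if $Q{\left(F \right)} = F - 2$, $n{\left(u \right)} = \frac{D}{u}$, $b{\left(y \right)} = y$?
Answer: $- \frac{123}{16} \approx -7.6875$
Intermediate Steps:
$n{\left(u \right)} = \frac{1}{u}$ ($n{\left(u \right)} = 1 \frac{1}{u} = \frac{1}{u}$)
$Q{\left(F \right)} = -2 + F$
$\left(b{\left(-2 \right)} + Q{\left(n{\left(-2 \right)} \right)}\right) \left(- \frac{12}{-32}\right) - 6 = \left(-2 - \left(2 - \frac{1}{-2}\right)\right) \left(- \frac{12}{-32}\right) - 6 = \left(-2 - \frac{5}{2}\right) \left(\left(-12\right) \left(- \frac{1}{32}\right)\right) - 6 = \left(-2 - \frac{5}{2}\right) \frac{3}{8} - 6 = \left(- \frac{9}{2}\right) \frac{3}{8} - 6 = - \frac{27}{16} - 6 = - \frac{123}{16}$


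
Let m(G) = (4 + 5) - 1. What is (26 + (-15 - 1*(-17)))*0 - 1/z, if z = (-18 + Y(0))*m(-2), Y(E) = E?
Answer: 1/144 ≈ 0.0069444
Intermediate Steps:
m(G) = 8 (m(G) = 9 - 1 = 8)
z = -144 (z = (-18 + 0)*8 = -18*8 = -144)
(26 + (-15 - 1*(-17)))*0 - 1/z = (26 + (-15 - 1*(-17)))*0 - 1/(-144) = (26 + (-15 + 17))*0 - 1*(-1/144) = (26 + 2)*0 + 1/144 = 28*0 + 1/144 = 0 + 1/144 = 1/144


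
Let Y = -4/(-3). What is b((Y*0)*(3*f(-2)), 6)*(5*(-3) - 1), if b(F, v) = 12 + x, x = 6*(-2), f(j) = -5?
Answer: 0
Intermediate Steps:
Y = 4/3 (Y = -4*(-⅓) = 4/3 ≈ 1.3333)
x = -12
b(F, v) = 0 (b(F, v) = 12 - 12 = 0)
b((Y*0)*(3*f(-2)), 6)*(5*(-3) - 1) = 0*(5*(-3) - 1) = 0*(-15 - 1) = 0*(-16) = 0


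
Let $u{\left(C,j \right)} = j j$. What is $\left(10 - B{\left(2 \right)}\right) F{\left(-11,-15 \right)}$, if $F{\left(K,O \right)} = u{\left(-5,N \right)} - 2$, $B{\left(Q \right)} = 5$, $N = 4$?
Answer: $70$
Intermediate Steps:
$u{\left(C,j \right)} = j^{2}$
$F{\left(K,O \right)} = 14$ ($F{\left(K,O \right)} = 4^{2} - 2 = 16 - 2 = 14$)
$\left(10 - B{\left(2 \right)}\right) F{\left(-11,-15 \right)} = \left(10 - 5\right) 14 = 5 \cdot 14 = 70$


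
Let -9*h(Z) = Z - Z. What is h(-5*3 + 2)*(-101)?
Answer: 0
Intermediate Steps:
h(Z) = 0 (h(Z) = -(Z - Z)/9 = -⅑*0 = 0)
h(-5*3 + 2)*(-101) = 0*(-101) = 0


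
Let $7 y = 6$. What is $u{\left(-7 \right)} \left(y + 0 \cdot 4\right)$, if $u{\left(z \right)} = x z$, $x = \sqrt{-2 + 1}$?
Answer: $- 6 i \approx - 6.0 i$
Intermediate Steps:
$y = \frac{6}{7}$ ($y = \frac{1}{7} \cdot 6 = \frac{6}{7} \approx 0.85714$)
$x = i$ ($x = \sqrt{-1} = i \approx 1.0 i$)
$u{\left(z \right)} = i z$
$u{\left(-7 \right)} \left(y + 0 \cdot 4\right) = i \left(-7\right) \left(\frac{6}{7} + 0 \cdot 4\right) = - 7 i \left(\frac{6}{7} + 0\right) = - 7 i \frac{6}{7} = - 6 i$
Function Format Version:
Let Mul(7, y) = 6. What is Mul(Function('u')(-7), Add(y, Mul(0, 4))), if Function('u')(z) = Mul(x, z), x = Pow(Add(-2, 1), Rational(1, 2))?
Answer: Mul(-6, I) ≈ Mul(-6.0000, I)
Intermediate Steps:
y = Rational(6, 7) (y = Mul(Rational(1, 7), 6) = Rational(6, 7) ≈ 0.85714)
x = I (x = Pow(-1, Rational(1, 2)) = I ≈ Mul(1.0000, I))
Function('u')(z) = Mul(I, z)
Mul(Function('u')(-7), Add(y, Mul(0, 4))) = Mul(Mul(I, -7), Add(Rational(6, 7), Mul(0, 4))) = Mul(Mul(-7, I), Add(Rational(6, 7), 0)) = Mul(Mul(-7, I), Rational(6, 7)) = Mul(-6, I)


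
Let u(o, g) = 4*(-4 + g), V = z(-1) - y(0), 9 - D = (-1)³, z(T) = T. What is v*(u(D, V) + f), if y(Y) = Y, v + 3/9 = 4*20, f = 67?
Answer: 11233/3 ≈ 3744.3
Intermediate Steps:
v = 239/3 (v = -⅓ + 4*20 = -⅓ + 80 = 239/3 ≈ 79.667)
D = 10 (D = 9 - 1*(-1)³ = 9 - 1*(-1) = 9 + 1 = 10)
V = -1 (V = -1 - 1*0 = -1 + 0 = -1)
u(o, g) = -16 + 4*g
v*(u(D, V) + f) = 239*((-16 + 4*(-1)) + 67)/3 = 239*((-16 - 4) + 67)/3 = 239*(-20 + 67)/3 = (239/3)*47 = 11233/3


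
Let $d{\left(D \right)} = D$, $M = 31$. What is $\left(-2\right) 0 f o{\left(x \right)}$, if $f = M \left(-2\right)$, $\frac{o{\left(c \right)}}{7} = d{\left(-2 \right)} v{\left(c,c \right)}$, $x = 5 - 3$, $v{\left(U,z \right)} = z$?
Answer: $0$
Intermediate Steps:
$x = 2$
$o{\left(c \right)} = - 14 c$ ($o{\left(c \right)} = 7 \left(- 2 c\right) = - 14 c$)
$f = -62$ ($f = 31 \left(-2\right) = -62$)
$\left(-2\right) 0 f o{\left(x \right)} = \left(-2\right) 0 \left(-62\right) \left(\left(-14\right) 2\right) = 0 \left(-62\right) \left(-28\right) = 0 \left(-28\right) = 0$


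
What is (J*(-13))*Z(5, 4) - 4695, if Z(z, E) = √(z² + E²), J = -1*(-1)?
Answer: -4695 - 13*√41 ≈ -4778.2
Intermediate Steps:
J = 1
Z(z, E) = √(E² + z²)
(J*(-13))*Z(5, 4) - 4695 = (1*(-13))*√(4² + 5²) - 4695 = -13*√(16 + 25) - 4695 = -13*√41 - 4695 = -4695 - 13*√41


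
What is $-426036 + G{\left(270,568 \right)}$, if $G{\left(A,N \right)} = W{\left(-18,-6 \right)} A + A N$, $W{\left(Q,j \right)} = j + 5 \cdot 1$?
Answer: $-272946$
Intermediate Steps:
$W{\left(Q,j \right)} = 5 + j$ ($W{\left(Q,j \right)} = j + 5 = 5 + j$)
$G{\left(A,N \right)} = - A + A N$ ($G{\left(A,N \right)} = \left(5 - 6\right) A + A N = - A + A N$)
$-426036 + G{\left(270,568 \right)} = -426036 + 270 \left(-1 + 568\right) = -426036 + 270 \cdot 567 = -426036 + 153090 = -272946$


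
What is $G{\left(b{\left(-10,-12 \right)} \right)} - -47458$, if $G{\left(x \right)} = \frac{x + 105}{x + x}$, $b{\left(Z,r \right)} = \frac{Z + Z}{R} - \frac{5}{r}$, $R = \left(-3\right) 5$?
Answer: $\frac{94977}{2} \approx 47489.0$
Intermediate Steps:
$R = -15$
$b{\left(Z,r \right)} = - \frac{5}{r} - \frac{2 Z}{15}$ ($b{\left(Z,r \right)} = \frac{Z + Z}{-15} - \frac{5}{r} = 2 Z \left(- \frac{1}{15}\right) - \frac{5}{r} = - \frac{2 Z}{15} - \frac{5}{r} = - \frac{5}{r} - \frac{2 Z}{15}$)
$G{\left(x \right)} = \frac{105 + x}{2 x}$
$G{\left(b{\left(-10,-12 \right)} \right)} - -47458 = \frac{105 - \left(- \frac{4}{3} + \frac{5}{-12}\right)}{2 \left(- \frac{5}{-12} - - \frac{4}{3}\right)} - -47458 = \frac{105 + \left(\left(-5\right) \left(- \frac{1}{12}\right) + \frac{4}{3}\right)}{2 \left(\left(-5\right) \left(- \frac{1}{12}\right) + \frac{4}{3}\right)} + 47458 = \frac{105 + \left(\frac{5}{12} + \frac{4}{3}\right)}{2 \left(\frac{5}{12} + \frac{4}{3}\right)} + 47458 = \frac{105 + \frac{7}{4}}{2 \cdot \frac{7}{4}} + 47458 = \frac{1}{2} \cdot \frac{4}{7} \cdot \frac{427}{4} + 47458 = \frac{61}{2} + 47458 = \frac{94977}{2}$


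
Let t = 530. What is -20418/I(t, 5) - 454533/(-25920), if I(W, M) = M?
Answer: -35130793/8640 ≈ -4066.1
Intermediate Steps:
-20418/I(t, 5) - 454533/(-25920) = -20418/5 - 454533/(-25920) = -20418*1/5 - 454533*(-1/25920) = -20418/5 + 151511/8640 = -35130793/8640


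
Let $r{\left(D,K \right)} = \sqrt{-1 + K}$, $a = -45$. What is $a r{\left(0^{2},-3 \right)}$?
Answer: $- 90 i \approx - 90.0 i$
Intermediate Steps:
$a r{\left(0^{2},-3 \right)} = - 45 \sqrt{-1 - 3} = - 45 \sqrt{-4} = - 45 \cdot 2 i = - 90 i$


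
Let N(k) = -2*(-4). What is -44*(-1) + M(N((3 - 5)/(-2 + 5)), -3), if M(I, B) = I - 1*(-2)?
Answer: 54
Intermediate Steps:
N(k) = 8
M(I, B) = 2 + I (M(I, B) = I + 2 = 2 + I)
-44*(-1) + M(N((3 - 5)/(-2 + 5)), -3) = -44*(-1) + (2 + 8) = 44 + 10 = 54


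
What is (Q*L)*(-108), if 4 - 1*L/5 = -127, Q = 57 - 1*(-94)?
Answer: -10681740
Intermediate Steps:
Q = 151 (Q = 57 + 94 = 151)
L = 655 (L = 20 - 5*(-127) = 20 + 635 = 655)
(Q*L)*(-108) = (151*655)*(-108) = 98905*(-108) = -10681740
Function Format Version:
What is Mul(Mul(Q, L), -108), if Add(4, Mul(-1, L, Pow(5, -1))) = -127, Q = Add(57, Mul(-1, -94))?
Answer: -10681740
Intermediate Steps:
Q = 151 (Q = Add(57, 94) = 151)
L = 655 (L = Add(20, Mul(-5, -127)) = Add(20, 635) = 655)
Mul(Mul(Q, L), -108) = Mul(Mul(151, 655), -108) = Mul(98905, -108) = -10681740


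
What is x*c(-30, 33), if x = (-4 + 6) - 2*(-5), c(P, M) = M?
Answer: 396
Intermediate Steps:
x = 12 (x = 2 + 10 = 12)
x*c(-30, 33) = 12*33 = 396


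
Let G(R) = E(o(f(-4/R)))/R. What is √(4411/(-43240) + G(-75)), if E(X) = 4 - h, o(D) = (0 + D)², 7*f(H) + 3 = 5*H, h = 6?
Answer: I*√316964334/64860 ≈ 0.27449*I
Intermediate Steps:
f(H) = -3/7 + 5*H/7 (f(H) = -3/7 + (5*H)/7 = -3/7 + 5*H/7)
o(D) = D²
E(X) = -2 (E(X) = 4 - 1*6 = 4 - 6 = -2)
G(R) = -2/R
√(4411/(-43240) + G(-75)) = √(4411/(-43240) - 2/(-75)) = √(4411*(-1/43240) - 2*(-1/75)) = √(-4411/43240 + 2/75) = √(-48869/648600) = I*√316964334/64860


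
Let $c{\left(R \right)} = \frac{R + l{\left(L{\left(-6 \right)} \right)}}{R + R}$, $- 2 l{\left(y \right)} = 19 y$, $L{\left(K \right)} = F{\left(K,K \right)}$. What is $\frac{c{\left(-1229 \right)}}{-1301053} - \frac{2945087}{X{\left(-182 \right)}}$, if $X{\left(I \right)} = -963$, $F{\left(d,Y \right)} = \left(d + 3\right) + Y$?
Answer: $\frac{18836707381617295}{6159325415724} \approx 3058.2$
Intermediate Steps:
$F{\left(d,Y \right)} = 3 + Y + d$ ($F{\left(d,Y \right)} = \left(3 + d\right) + Y = 3 + Y + d$)
$L{\left(K \right)} = 3 + 2 K$ ($L{\left(K \right)} = 3 + K + K = 3 + 2 K$)
$l{\left(y \right)} = - \frac{19 y}{2}$
$c{\left(R \right)} = \frac{\frac{171}{2} + R}{2 R}$ ($c{\left(R \right)} = \frac{R - \frac{19 \left(3 + 2 \left(-6\right)\right)}{2}}{R + R} = \frac{R - \frac{19 \left(3 - 12\right)}{2}}{2 R} = \left(R - - \frac{171}{2}\right) \frac{1}{2 R} = \left(R + \frac{171}{2}\right) \frac{1}{2 R} = \left(\frac{171}{2} + R\right) \frac{1}{2 R} = \frac{\frac{171}{2} + R}{2 R}$)
$\frac{c{\left(-1229 \right)}}{-1301053} - \frac{2945087}{X{\left(-182 \right)}} = \frac{\frac{1}{4} \frac{1}{-1229} \left(171 + 2 \left(-1229\right)\right)}{-1301053} - \frac{2945087}{-963} = \frac{1}{4} \left(- \frac{1}{1229}\right) \left(171 - 2458\right) \left(- \frac{1}{1301053}\right) - - \frac{2945087}{963} = \frac{1}{4} \left(- \frac{1}{1229}\right) \left(-2287\right) \left(- \frac{1}{1301053}\right) + \frac{2945087}{963} = \frac{2287}{4916} \left(- \frac{1}{1301053}\right) + \frac{2945087}{963} = - \frac{2287}{6395976548} + \frac{2945087}{963} = \frac{18836707381617295}{6159325415724}$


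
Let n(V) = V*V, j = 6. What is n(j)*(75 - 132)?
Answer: -2052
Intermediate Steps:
n(V) = V²
n(j)*(75 - 132) = 6²*(75 - 132) = 36*(-57) = -2052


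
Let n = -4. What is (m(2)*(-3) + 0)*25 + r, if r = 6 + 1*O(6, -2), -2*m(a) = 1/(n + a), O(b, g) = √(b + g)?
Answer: -43/4 ≈ -10.750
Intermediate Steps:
m(a) = -1/(2*(-4 + a))
r = 8 (r = 6 + 1*√(6 - 2) = 6 + 1*√4 = 6 + 1*2 = 6 + 2 = 8)
(m(2)*(-3) + 0)*25 + r = (-1/(-8 + 2*2)*(-3) + 0)*25 + 8 = (-1/(-8 + 4)*(-3) + 0)*25 + 8 = (-1/(-4)*(-3) + 0)*25 + 8 = (-1*(-¼)*(-3) + 0)*25 + 8 = ((¼)*(-3) + 0)*25 + 8 = (-¾ + 0)*25 + 8 = -¾*25 + 8 = -75/4 + 8 = -43/4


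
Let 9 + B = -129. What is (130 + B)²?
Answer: 64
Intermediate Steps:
B = -138 (B = -9 - 129 = -138)
(130 + B)² = (130 - 138)² = (-8)² = 64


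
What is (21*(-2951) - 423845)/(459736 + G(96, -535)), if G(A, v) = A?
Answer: -60727/57479 ≈ -1.0565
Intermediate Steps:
(21*(-2951) - 423845)/(459736 + G(96, -535)) = (21*(-2951) - 423845)/(459736 + 96) = (-61971 - 423845)/459832 = -485816*1/459832 = -60727/57479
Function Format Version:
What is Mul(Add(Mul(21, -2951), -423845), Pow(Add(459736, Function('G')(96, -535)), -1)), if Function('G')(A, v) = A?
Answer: Rational(-60727, 57479) ≈ -1.0565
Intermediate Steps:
Mul(Add(Mul(21, -2951), -423845), Pow(Add(459736, Function('G')(96, -535)), -1)) = Mul(Add(Mul(21, -2951), -423845), Pow(Add(459736, 96), -1)) = Mul(Add(-61971, -423845), Pow(459832, -1)) = Mul(-485816, Rational(1, 459832)) = Rational(-60727, 57479)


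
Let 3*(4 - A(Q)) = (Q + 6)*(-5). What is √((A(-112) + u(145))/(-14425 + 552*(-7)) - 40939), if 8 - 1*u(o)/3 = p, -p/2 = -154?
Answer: I*√123242085037965/54867 ≈ 202.33*I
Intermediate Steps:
p = 308 (p = -2*(-154) = 308)
u(o) = -900 (u(o) = 24 - 3*308 = 24 - 924 = -900)
A(Q) = 14 + 5*Q/3 (A(Q) = 4 - (Q + 6)*(-5)/3 = 4 - (6 + Q)*(-5)/3 = 4 - (-30 - 5*Q)/3 = 4 + (10 + 5*Q/3) = 14 + 5*Q/3)
√((A(-112) + u(145))/(-14425 + 552*(-7)) - 40939) = √(((14 + (5/3)*(-112)) - 900)/(-14425 + 552*(-7)) - 40939) = √(((14 - 560/3) - 900)/(-14425 - 3864) - 40939) = √((-518/3 - 900)/(-18289) - 40939) = √(-3218/3*(-1/18289) - 40939) = √(3218/54867 - 40939) = √(-2246196895/54867) = I*√123242085037965/54867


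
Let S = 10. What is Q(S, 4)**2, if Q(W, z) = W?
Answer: 100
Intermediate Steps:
Q(S, 4)**2 = 10**2 = 100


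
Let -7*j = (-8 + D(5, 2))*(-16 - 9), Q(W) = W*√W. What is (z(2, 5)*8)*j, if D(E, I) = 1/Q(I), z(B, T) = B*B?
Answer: -6400/7 + 200*√2/7 ≈ -873.88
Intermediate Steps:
Q(W) = W^(3/2)
z(B, T) = B²
D(E, I) = I^(-3/2) (D(E, I) = 1/(I^(3/2)) = I^(-3/2))
j = -200/7 + 25*√2/28 (j = -(-8 + 2^(-3/2))*(-16 - 9)/7 = -(-8 + √2/4)*(-25)/7 = -(200 - 25*√2/4)/7 = -200/7 + 25*√2/28 ≈ -27.309)
(z(2, 5)*8)*j = (2²*8)*(-200/7 + 25*√2/28) = (4*8)*(-200/7 + 25*√2/28) = 32*(-200/7 + 25*√2/28) = -6400/7 + 200*√2/7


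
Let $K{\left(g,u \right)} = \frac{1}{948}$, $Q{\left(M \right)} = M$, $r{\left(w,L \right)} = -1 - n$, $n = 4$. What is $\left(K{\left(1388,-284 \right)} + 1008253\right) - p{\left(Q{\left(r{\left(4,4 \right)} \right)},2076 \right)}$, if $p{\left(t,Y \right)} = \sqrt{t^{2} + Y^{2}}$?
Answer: $\frac{955823845}{948} - \sqrt{4309801} \approx 1.0062 \cdot 10^{6}$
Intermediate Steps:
$r{\left(w,L \right)} = -5$ ($r{\left(w,L \right)} = -1 - 4 = -5$)
$K{\left(g,u \right)} = \frac{1}{948}$
$p{\left(t,Y \right)} = \sqrt{Y^{2} + t^{2}}$
$\left(K{\left(1388,-284 \right)} + 1008253\right) - p{\left(Q{\left(r{\left(4,4 \right)} \right)},2076 \right)} = \left(\frac{1}{948} + 1008253\right) - \sqrt{2076^{2} + \left(-5\right)^{2}} = \frac{955823845}{948} - \sqrt{4309776 + 25} = \frac{955823845}{948} - \sqrt{4309801}$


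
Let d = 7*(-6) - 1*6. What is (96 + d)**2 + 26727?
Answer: 29031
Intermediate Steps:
d = -48 (d = -42 - 6 = -48)
(96 + d)**2 + 26727 = (96 - 48)**2 + 26727 = 48**2 + 26727 = 2304 + 26727 = 29031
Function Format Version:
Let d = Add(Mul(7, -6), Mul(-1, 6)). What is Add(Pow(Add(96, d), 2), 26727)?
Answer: 29031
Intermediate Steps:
d = -48 (d = Add(-42, -6) = -48)
Add(Pow(Add(96, d), 2), 26727) = Add(Pow(Add(96, -48), 2), 26727) = Add(Pow(48, 2), 26727) = Add(2304, 26727) = 29031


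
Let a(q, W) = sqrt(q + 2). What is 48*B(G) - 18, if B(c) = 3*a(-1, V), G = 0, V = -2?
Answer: 126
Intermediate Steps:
a(q, W) = sqrt(2 + q)
B(c) = 3 (B(c) = 3*sqrt(2 - 1) = 3*sqrt(1) = 3*1 = 3)
48*B(G) - 18 = 48*3 - 18 = 144 - 18 = 126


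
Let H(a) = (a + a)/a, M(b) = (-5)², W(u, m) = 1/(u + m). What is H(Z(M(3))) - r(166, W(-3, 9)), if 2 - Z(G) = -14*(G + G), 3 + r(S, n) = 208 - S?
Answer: -37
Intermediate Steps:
W(u, m) = 1/(m + u)
M(b) = 25
r(S, n) = 205 - S (r(S, n) = -3 + (208 - S) = 205 - S)
Z(G) = 2 + 28*G (Z(G) = 2 - (-14)*(G + G) = 2 - (-14)*2*G = 2 - (-28)*G = 2 + 28*G)
H(a) = 2 (H(a) = (2*a)/a = 2)
H(Z(M(3))) - r(166, W(-3, 9)) = 2 - (205 - 1*166) = 2 - (205 - 166) = 2 - 1*39 = 2 - 39 = -37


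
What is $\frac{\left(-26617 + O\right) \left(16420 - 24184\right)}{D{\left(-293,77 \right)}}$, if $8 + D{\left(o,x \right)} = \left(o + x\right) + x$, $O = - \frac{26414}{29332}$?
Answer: $- \frac{505149298926}{359317} \approx -1.4059 \cdot 10^{6}$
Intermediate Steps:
$O = - \frac{13207}{14666}$ ($O = \left(-26414\right) \frac{1}{29332} = - \frac{13207}{14666} \approx -0.90052$)
$D{\left(o,x \right)} = -8 + o + 2 x$ ($D{\left(o,x \right)} = -8 + \left(\left(o + x\right) + x\right) = -8 + \left(o + 2 x\right) = -8 + o + 2 x$)
$\frac{\left(-26617 + O\right) \left(16420 - 24184\right)}{D{\left(-293,77 \right)}} = \frac{\left(-26617 - \frac{13207}{14666}\right) \left(16420 - 24184\right)}{-8 - 293 + 2 \cdot 77} = \frac{\left(- \frac{390378129}{14666}\right) \left(-7764\right)}{-8 - 293 + 154} = \frac{1515447896778}{7333 \left(-147\right)} = \frac{1515447896778}{7333} \left(- \frac{1}{147}\right) = - \frac{505149298926}{359317}$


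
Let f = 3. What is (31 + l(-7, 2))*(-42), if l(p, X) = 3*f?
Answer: -1680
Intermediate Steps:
l(p, X) = 9 (l(p, X) = 3*3 = 9)
(31 + l(-7, 2))*(-42) = (31 + 9)*(-42) = 40*(-42) = -1680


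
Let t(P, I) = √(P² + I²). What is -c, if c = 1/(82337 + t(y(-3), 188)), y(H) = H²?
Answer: -82337/6779346144 + 5*√1417/6779346144 ≈ -1.2118e-5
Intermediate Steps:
t(P, I) = √(I² + P²)
c = 1/(82337 + 5*√1417) (c = 1/(82337 + √(188² + ((-3)²)²)) = 1/(82337 + √(35344 + 9²)) = 1/(82337 + √(35344 + 81)) = 1/(82337 + √35425) = 1/(82337 + 5*√1417) ≈ 1.2118e-5)
-c = -(82337/6779346144 - 5*√1417/6779346144) = -82337/6779346144 + 5*√1417/6779346144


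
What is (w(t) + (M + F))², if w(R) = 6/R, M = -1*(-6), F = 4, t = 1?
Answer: 256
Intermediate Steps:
M = 6
(w(t) + (M + F))² = (6/1 + (6 + 4))² = (6*1 + 10)² = (6 + 10)² = 16² = 256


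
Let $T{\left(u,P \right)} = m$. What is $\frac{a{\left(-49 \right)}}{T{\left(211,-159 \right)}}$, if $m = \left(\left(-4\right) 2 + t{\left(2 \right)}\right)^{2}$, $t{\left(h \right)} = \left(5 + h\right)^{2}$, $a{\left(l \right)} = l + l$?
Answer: $- \frac{98}{1681} \approx -0.058299$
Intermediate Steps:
$a{\left(l \right)} = 2 l$
$m = 1681$ ($m = \left(\left(-4\right) 2 + \left(5 + 2\right)^{2}\right)^{2} = \left(-8 + 7^{2}\right)^{2} = \left(-8 + 49\right)^{2} = 41^{2} = 1681$)
$T{\left(u,P \right)} = 1681$
$\frac{a{\left(-49 \right)}}{T{\left(211,-159 \right)}} = \frac{2 \left(-49\right)}{1681} = \left(-98\right) \frac{1}{1681} = - \frac{98}{1681}$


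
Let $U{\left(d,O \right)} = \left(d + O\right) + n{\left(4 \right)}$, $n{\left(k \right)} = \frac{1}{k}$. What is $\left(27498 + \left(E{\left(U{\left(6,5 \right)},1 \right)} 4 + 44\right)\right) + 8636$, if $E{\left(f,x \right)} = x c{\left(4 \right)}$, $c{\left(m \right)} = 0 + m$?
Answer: $36194$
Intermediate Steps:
$c{\left(m \right)} = m$
$U{\left(d,O \right)} = \frac{1}{4} + O + d$ ($U{\left(d,O \right)} = \left(d + O\right) + \frac{1}{4} = \left(O + d\right) + \frac{1}{4} = \frac{1}{4} + O + d$)
$E{\left(f,x \right)} = 4 x$ ($E{\left(f,x \right)} = x 4 = 4 x$)
$\left(27498 + \left(E{\left(U{\left(6,5 \right)},1 \right)} 4 + 44\right)\right) + 8636 = \left(27498 + \left(4 \cdot 1 \cdot 4 + 44\right)\right) + 8636 = \left(27498 + \left(4 \cdot 4 + 44\right)\right) + 8636 = \left(27498 + \left(16 + 44\right)\right) + 8636 = \left(27498 + 60\right) + 8636 = 27558 + 8636 = 36194$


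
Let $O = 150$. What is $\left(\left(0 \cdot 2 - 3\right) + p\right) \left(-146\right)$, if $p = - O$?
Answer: $22338$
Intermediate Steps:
$p = -150$ ($p = \left(-1\right) 150 = -150$)
$\left(\left(0 \cdot 2 - 3\right) + p\right) \left(-146\right) = \left(\left(0 \cdot 2 - 3\right) - 150\right) \left(-146\right) = \left(\left(0 - 3\right) - 150\right) \left(-146\right) = \left(-3 - 150\right) \left(-146\right) = \left(-153\right) \left(-146\right) = 22338$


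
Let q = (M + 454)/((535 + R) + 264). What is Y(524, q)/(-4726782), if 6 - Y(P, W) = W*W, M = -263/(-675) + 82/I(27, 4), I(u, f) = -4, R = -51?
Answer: -5775072005999/4819880887343280000 ≈ -1.1982e-6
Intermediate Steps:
M = -27149/1350 (M = -263/(-675) + 82/(-4) = -263*(-1/675) + 82*(-¼) = 263/675 - 41/2 = -27149/1350 ≈ -20.110)
q = 585751/1009800 (q = (-27149/1350 + 454)/((535 - 51) + 264) = 585751/(1350*(484 + 264)) = (585751/1350)/748 = (585751/1350)*(1/748) = 585751/1009800 ≈ 0.58007)
Y(P, W) = 6 - W² (Y(P, W) = 6 - W*W = 6 - W²)
Y(524, q)/(-4726782) = (6 - (585751/1009800)²)/(-4726782) = (6 - 1*343104234001/1019696040000)*(-1/4726782) = (6 - 343104234001/1019696040000)*(-1/4726782) = (5775072005999/1019696040000)*(-1/4726782) = -5775072005999/4819880887343280000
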